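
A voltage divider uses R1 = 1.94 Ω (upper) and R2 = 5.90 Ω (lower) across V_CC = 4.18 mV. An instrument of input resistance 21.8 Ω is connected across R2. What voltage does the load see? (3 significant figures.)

R2 ‖ R_L = (5.90 × 21.8)/(5.90 + 21.8) = 4.643 Ω.
Voltage divider with the loaded lower leg: V_out = 4.18 × 4.643/(1.94 + 4.643) = 4.18 × 0.7053 = 2.948 mV.
(Unloaded it would be 3.15 mV; the load pulls it down.)

V_out ≈ 2.95 mV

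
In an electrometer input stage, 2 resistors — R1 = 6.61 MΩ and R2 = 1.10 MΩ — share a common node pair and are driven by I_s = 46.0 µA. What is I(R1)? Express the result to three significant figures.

I ≈ 6.56 µA

Two-branch current divider: I_k = I_s · R_other/(R_1 + R_2).
So I = 46.0 × 1.10/7.710 = 6.563 µA.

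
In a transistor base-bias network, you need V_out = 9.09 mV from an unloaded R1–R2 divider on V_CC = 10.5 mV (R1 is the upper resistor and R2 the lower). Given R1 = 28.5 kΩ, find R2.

Required fraction k = V_out/V_CC = 0.8657.
Rearranging, R2 = R1·k/(1−k) = 28.5 × 6.447 = 183.7 kΩ.

R2 ≈ 184 kΩ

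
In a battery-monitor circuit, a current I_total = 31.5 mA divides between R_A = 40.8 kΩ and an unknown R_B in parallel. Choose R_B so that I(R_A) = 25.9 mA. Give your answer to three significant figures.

R_B ≈ 189 kΩ

In a two-way split, I_A/I_total = R_B/(R_A + R_B).
25.9/31.5 = R_B/(R_A + R_B) → R_B = R_A · (0.8222)/(1 − 0.8222) = 40.8 × 4.625 = 188.7 kΩ.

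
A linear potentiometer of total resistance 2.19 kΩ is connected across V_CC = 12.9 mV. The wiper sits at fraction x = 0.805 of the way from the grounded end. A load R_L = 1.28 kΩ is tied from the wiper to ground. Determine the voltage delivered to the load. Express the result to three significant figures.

V_out ≈ 8.19 mV

The pot divides into 0.4270 kΩ above the wiper and 1.763 kΩ below.
(x·R_p) ‖ R_L = 0.7416 kΩ.
V_out = 12.9 × 0.7416/(0.4270 + 0.7416) = 8.186 mV.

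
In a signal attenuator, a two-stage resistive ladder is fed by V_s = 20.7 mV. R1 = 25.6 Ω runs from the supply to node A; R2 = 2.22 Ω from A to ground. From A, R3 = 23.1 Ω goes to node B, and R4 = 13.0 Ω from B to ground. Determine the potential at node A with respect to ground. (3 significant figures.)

The second stage (R3 + R4 = 36.10 Ω) loads node A in parallel with R2.
R2 ‖ (R3+R4) = 2.091 Ω.
V_A = 20.7 × 2.091/(25.6 + 2.091) = 1.563 mV.

V_A ≈ 1.56 mV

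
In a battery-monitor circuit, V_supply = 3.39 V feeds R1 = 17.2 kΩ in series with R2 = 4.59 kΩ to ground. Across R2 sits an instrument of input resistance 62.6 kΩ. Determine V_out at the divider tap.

V_out ≈ 0.675 V

The load sits in parallel with R2, giving an effective lower resistance R2' = R2·R_L/(R2+R_L) = 4.276 kΩ.
Now apply the divider: V_out = 3.39 × 0.1991 = 0.6750 V.
(Unloaded it would be 0.714 V; the load pulls it down.)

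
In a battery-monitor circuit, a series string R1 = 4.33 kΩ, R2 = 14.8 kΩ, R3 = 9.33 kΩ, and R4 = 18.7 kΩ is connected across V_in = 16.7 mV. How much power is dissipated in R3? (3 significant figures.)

ΣR = 47.16 kΩ → I = 16.7/47.16 = 0.3541 µA.
V(R3) = I·R = 3.304 mV; P = V·I = 3.304 × 0.3541 = 1.170 nW.

P ≈ 1.17 nW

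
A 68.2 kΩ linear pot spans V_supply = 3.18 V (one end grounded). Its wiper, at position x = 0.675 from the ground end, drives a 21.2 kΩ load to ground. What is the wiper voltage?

V_out ≈ 1.26 V

Split the track: R_lower = x·R_p = 46.04 kΩ, R_upper = (1−x)·R_p = 22.16 kΩ.
Lower segment in parallel with the load: 46.04 ‖ 21.2 = 14.52 kΩ.
Then V_out = V_supply · 14.52/(22.16 + 14.52) = 1.258 V.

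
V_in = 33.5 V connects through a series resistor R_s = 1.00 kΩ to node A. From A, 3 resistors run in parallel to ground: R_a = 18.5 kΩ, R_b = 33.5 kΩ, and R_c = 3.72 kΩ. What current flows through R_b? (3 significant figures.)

I ≈ 0.739 mA

Equivalent of the parallel group: R_p = 2.835 kΩ.
V_A = 33.5 × 2.835/3.835 = 24.76 V.
I(R_b) = V_A / R_b = 24.76/33.5 = 0.7393 mA.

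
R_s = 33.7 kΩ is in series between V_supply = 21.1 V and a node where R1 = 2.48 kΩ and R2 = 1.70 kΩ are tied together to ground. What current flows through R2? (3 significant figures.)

I ≈ 0.361 mA

Equivalent of the parallel group: R_p = 1.009 kΩ.
Node voltage V_A = V_supply · R_p/(R_s + R_p) = 21.1 × 0.02906 = 0.6132 V.
I(R2) = V_A / R2 = 0.6132/1.70 = 0.3607 mA.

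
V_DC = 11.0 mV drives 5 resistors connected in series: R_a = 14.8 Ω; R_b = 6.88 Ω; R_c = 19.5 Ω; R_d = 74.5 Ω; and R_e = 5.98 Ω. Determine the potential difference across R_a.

V ≈ 1.34 mV

Total series resistance ΣR = 14.8 + 6.88 + 19.5 + 74.5 + 5.98 = 121.7 Ω.
Voltage divider: V = V_DC · (14.80 / 121.7) = 11.0 × 0.1217 = 1.338 mV.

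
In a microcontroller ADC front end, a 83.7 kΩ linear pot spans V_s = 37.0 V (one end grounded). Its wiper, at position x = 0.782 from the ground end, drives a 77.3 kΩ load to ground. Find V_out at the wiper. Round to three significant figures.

The pot divides into 18.25 kΩ above the wiper and 65.45 kΩ below.
(x·R_p) ‖ R_L = 35.44 kΩ.
Then V_out = V_s · 35.44/(18.25 + 35.44) = 24.43 V.

V_out ≈ 24.4 V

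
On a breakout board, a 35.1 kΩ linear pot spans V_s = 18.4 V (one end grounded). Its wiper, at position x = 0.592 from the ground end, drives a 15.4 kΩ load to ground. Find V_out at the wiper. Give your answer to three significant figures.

The pot divides into 14.32 kΩ above the wiper and 20.78 kΩ below.
(x·R_p) ‖ R_L = 8.845 kΩ.
V_out = 18.4 × 8.845/(14.32 + 8.845) = 7.025 V.

V_out ≈ 7.03 V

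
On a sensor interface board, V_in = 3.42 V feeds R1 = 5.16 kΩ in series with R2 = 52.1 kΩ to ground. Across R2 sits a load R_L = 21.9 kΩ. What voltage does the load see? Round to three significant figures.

V_out ≈ 2.56 V

R2 ‖ R_L = (52.1 × 21.9)/(52.1 + 21.9) = 15.42 kΩ.
Then V_out = V_in · R2'/(R1 + R2') = 3.42 × 15.42/20.58 = 2.562 V.
(Unloaded it would be 3.11 V; the load pulls it down.)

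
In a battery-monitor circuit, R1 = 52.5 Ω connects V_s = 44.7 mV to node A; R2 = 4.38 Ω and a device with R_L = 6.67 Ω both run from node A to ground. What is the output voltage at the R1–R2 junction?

The load sits in parallel with R2, giving an effective lower resistance R2' = R2·R_L/(R2+R_L) = 2.644 Ω.
Then V_out = V_s · R2'/(R1 + R2') = 44.7 × 2.644/55.14 = 2.143 mV.
(Unloaded it would be 3.44 mV; the load pulls it down.)

V_out ≈ 2.14 mV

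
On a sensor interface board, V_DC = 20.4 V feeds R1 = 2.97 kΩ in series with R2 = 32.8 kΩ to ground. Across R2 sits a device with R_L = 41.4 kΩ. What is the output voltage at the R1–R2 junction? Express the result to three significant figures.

R2 ‖ R_L = (32.8 × 41.4)/(32.8 + 41.4) = 18.30 kΩ.
Voltage divider with the loaded lower leg: V_out = 20.4 × 18.30/(2.97 + 18.30) = 20.4 × 0.8604 = 17.55 V.

V_out ≈ 17.6 V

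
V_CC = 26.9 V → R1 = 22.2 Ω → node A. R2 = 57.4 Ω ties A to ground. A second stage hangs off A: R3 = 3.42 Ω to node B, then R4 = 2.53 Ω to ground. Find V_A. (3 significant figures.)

V_A ≈ 5.26 V

Node A sees R2 in parallel with the series input of stage 2, R3 + R4 = 5.950 Ω.
R2 ‖ (R3+R4) = 5.391 Ω.
V_A = 26.9 × 5.391/(22.2 + 5.391) = 5.256 V.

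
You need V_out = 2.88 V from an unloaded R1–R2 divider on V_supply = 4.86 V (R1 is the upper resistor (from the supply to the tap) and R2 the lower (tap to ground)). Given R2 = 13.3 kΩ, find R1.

V_out/V_supply = R2/(R1+R2) = 0.5926.
So R1 = R2 · (V_supply/V_out − 1) = 13.3 × (4.86/2.88 − 1) = 13.3 × 0.6875 = 9.144 kΩ.

R1 ≈ 9.14 kΩ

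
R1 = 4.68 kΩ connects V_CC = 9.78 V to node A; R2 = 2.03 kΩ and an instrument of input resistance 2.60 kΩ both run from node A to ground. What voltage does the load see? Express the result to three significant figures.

First combine the lower leg with the load: R2 ‖ R_L = 1.140 kΩ.
Voltage divider with the loaded lower leg: V_out = 9.78 × 1.140/(4.68 + 1.140) = 9.78 × 0.1959 = 1.916 V.

V_out ≈ 1.92 V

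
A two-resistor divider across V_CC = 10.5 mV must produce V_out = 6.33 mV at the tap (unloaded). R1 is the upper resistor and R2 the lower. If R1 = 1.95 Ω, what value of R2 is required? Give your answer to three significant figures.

Required fraction k = V_out/V_CC = 0.6029.
R2 = R1 · 0.6029/(1 − 0.6029) = 2.960 Ω.

R2 ≈ 2.96 Ω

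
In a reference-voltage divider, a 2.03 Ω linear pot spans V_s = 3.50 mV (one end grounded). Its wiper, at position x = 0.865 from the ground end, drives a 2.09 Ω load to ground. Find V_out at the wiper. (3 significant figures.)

Lower segment x·R_p = 1.756 Ω; upper segment (1−x)·R_p = 0.2741 Ω.
R_L loads the lower segment: effective lower R = 0.9542 Ω.
V_out = 3.50 × 0.9542/(0.2741 + 0.9542) = 2.719 mV.

V_out ≈ 2.72 mV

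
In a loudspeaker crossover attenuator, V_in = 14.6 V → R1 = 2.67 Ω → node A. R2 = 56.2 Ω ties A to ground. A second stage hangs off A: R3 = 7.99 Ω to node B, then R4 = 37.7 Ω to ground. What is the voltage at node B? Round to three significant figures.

The second stage (R3 + R4 = 45.69 Ω) loads node A in parallel with R2.
R2 ‖ (R3+R4) = 25.20 Ω.
So V_A = 14.6 × 0.9042 = 13.20 V.
Then the unloaded second divider: V_B = V_A × R4/(R3+R4) = 13.20 × 0.8251 = 10.89 V.

V_B ≈ 10.9 V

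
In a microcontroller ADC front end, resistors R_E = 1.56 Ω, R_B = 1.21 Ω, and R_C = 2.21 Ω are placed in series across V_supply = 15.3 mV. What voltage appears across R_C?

ΣR = 1.56 + 1.21 + 2.21 = 4.980 Ω.
By the voltage-divider rule, V = 15.3 × 2.210/4.980 = 6.790 mV.

V ≈ 6.79 mV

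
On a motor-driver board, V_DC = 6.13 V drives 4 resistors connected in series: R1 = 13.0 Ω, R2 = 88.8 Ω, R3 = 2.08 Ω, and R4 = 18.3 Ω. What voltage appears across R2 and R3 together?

V ≈ 4.56 V

Series total: ΣR = 13.0 + 88.8 + 2.08 + 18.3 = 122.2 Ω.
R_{R2..R3} = 88.8 + 2.08 = 90.88 Ω.
V = V_DC · R/ΣR = 6.13 × 0.7438 = 4.560 V.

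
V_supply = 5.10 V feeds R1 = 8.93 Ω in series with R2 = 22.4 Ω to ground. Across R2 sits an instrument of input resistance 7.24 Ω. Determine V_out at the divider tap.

R2 ‖ R_L = (22.4 × 7.24)/(22.4 + 7.24) = 5.472 Ω.
Now apply the divider: V_out = 5.10 × 0.3799 = 1.938 V.
(Unloaded it would be 3.65 V; the load pulls it down.)

V_out ≈ 1.94 V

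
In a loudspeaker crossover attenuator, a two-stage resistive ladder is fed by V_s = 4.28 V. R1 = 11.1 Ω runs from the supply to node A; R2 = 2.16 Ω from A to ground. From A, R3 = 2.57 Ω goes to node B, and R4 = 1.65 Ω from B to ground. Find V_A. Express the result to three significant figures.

The second stage (R3 + R4 = 4.220 Ω) loads node A in parallel with R2.
R2 ‖ (R3+R4) = 1.429 Ω.
So V_A = 4.28 × 0.1140 = 0.4881 V.

V_A ≈ 0.488 V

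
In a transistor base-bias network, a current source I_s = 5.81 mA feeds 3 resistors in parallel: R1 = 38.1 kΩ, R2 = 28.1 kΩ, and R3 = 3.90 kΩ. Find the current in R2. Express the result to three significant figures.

Conductances: ΣG = 1/38.1 + 1/28.1 + 1/3.90 = 0.3182 (1/kΩ).
By the current-divider rule, I = I_s · G_k/ΣG = 5.81 × 0.1118 = 0.6497 mA.

I ≈ 0.650 mA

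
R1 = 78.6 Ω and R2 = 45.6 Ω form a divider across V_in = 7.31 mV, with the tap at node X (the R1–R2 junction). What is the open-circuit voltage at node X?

Open-circuit (no load on X): V_th = V_in · R2/(R1 + R2) = 7.31 × 45.6/(78.60 + 45.6) = 2.684 mV.

V_th ≈ 2.68 mV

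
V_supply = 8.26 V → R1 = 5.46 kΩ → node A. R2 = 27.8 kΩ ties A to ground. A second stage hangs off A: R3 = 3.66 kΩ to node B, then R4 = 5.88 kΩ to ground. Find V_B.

V_B ≈ 2.88 V

Looking into the second stage from A: R3 + R4 = 9.540 kΩ appears in parallel with R2.
Effective lower resistance at A: R2 ‖ 9.540 = 7.103 kΩ.
First divider: V_A = V_supply · 7.103/(5.46 + 7.103) = 4.670 V.
Then the unloaded second divider: V_B = V_A × R4/(R3+R4) = 4.670 × 0.6164 = 2.878 V.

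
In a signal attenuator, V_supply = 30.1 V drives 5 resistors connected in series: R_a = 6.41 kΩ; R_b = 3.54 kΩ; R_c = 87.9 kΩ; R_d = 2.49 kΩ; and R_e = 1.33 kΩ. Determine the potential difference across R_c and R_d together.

V ≈ 26.8 V

Total series resistance ΣR = 6.41 + 3.54 + 87.9 + 2.49 + 1.33 = 101.7 kΩ.
R_{R_c..R_d} = 87.9 + 2.49 = 90.39 kΩ.
V = V_supply · R/ΣR = 30.1 × 0.8891 = 26.76 V.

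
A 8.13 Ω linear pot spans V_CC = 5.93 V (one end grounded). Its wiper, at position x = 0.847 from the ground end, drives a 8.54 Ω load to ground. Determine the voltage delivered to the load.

Split the track: R_lower = x·R_p = 6.886 Ω, R_upper = (1−x)·R_p = 1.244 Ω.
Lower segment in parallel with the load: 6.886 ‖ 8.54 = 3.812 Ω.
V_out = 5.93 × 3.812/(1.244 + 3.812) = 4.471 V.

V_out ≈ 4.47 V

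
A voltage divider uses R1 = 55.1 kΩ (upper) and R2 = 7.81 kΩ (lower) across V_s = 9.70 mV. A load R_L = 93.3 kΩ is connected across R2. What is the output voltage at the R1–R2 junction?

First combine the lower leg with the load: R2 ‖ R_L = 7.207 kΩ.
Now apply the divider: V_out = 9.70 × 0.1157 = 1.122 mV.

V_out ≈ 1.12 mV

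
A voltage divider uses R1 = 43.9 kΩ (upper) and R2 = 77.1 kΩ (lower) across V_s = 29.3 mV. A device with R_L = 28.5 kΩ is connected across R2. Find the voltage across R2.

V_out ≈ 9.42 mV

First combine the lower leg with the load: R2 ‖ R_L = 20.81 kΩ.
Then V_out = V_s · R2'/(R1 + R2') = 29.3 × 20.81/64.71 = 9.422 mV.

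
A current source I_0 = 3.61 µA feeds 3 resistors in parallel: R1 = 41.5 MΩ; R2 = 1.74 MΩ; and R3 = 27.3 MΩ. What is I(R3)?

I ≈ 0.208 µA

Conductances: ΣG = 1/41.5 + 1/1.74 + 1/27.3 = 0.6354 (1/MΩ).
R3 takes the fraction G_k/ΣG = 0.03663/0.6354 = 0.05765, so I = 3.61 × 0.05765 = 0.2081 µA.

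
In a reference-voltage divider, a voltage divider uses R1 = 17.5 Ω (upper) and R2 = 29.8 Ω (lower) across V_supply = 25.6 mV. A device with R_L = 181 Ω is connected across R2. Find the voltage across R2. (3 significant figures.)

First combine the lower leg with the load: R2 ‖ R_L = 25.59 Ω.
Then V_out = V_supply · R2'/(R1 + R2') = 25.6 × 25.59/43.09 = 15.20 mV.

V_out ≈ 15.2 mV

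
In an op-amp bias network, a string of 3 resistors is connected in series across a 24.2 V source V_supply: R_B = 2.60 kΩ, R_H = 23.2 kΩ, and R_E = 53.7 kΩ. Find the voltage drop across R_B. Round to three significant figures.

V ≈ 0.791 V

Series total: ΣR = 2.60 + 23.2 + 53.7 = 79.50 kΩ.
By the voltage-divider rule, V = 24.2 × 2.600/79.50 = 0.7914 V.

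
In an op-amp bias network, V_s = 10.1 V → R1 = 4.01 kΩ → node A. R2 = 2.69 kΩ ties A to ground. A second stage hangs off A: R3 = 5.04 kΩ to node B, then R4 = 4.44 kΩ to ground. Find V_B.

The second stage (R3 + R4 = 9.480 kΩ) loads node A in parallel with R2.
Effective lower resistance at A: R2 ‖ 9.480 = 2.095 kΩ.
V_A = 10.1 × 2.095/(4.01 + 2.095) = 3.466 V.
Then the unloaded second divider: V_B = V_A × R4/(R3+R4) = 3.466 × 0.4684 = 1.623 V.

V_B ≈ 1.62 V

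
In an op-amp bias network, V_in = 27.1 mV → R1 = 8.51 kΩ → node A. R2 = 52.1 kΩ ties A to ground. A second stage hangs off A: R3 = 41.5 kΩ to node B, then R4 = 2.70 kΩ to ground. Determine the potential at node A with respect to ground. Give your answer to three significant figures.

Looking into the second stage from A: R3 + R4 = 44.20 kΩ appears in parallel with R2.
Effective lower resistance at A: R2 ‖ 44.20 = 23.91 kΩ.
V_A = 27.1 × 23.91/(8.51 + 23.91) = 19.99 mV.

V_A ≈ 20.0 mV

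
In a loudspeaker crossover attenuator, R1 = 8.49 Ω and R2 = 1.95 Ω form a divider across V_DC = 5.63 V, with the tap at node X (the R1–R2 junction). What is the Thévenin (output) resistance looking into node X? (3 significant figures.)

With V_DC suppressed (replaced by a short), R_th = R1 ‖ R2 = (8.490 × 1.95)/(8.490 + 1.95) = 1.586 Ω.

R_th ≈ 1.59 Ω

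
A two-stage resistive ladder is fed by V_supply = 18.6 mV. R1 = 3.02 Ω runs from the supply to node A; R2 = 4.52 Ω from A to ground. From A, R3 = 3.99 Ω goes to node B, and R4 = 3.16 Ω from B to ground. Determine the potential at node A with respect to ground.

V_A ≈ 8.90 mV

Node A sees R2 in parallel with the series input of stage 2, R3 + R4 = 7.150 Ω.
R2 ‖ (R3+R4) = 2.769 Ω.
V_A = 18.6 × 2.769/(3.02 + 2.769) = 8.897 mV.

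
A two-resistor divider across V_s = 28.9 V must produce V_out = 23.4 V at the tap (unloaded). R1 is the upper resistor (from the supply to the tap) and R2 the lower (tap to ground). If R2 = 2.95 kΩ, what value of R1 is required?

V_out/V_s = R2/(R1+R2) = 0.8097.
R1 = R2·(1/k − 1) = 2.95 × 0.2350 = 0.6934 kΩ.

R1 ≈ 0.693 kΩ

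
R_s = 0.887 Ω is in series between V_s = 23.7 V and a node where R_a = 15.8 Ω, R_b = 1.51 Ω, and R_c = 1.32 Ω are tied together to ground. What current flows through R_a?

Equivalent of the parallel group: R_p = 0.6743 Ω.
Node voltage V_A = V_s · R_p/(R_s + R_p) = 23.7 × 0.4319 = 10.24 V.
Branch current I = V_A/R_a = 10.24/15.8 = 0.6478 A.
(Check via current divider: I_total = 15.18 A; share G_k/ΣG = 0.04267 → same result.)

I ≈ 0.648 A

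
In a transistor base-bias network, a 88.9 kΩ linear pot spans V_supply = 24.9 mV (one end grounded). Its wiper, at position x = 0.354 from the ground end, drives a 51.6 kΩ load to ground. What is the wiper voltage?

Lower segment x·R_p = 31.47 kΩ; upper segment (1−x)·R_p = 57.43 kΩ.
(x·R_p) ‖ R_L = 19.55 kΩ.
V_out = 24.9 × 19.55/(57.43 + 19.55) = 6.323 mV.
(Unloaded: V_out = x·V_supply = 8.81 mV.)

V_out ≈ 6.32 mV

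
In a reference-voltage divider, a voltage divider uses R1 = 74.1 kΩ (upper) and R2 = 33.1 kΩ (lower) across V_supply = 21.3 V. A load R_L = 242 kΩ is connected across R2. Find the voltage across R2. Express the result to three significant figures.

V_out ≈ 6.01 V

First combine the lower leg with the load: R2 ‖ R_L = 29.12 kΩ.
Voltage divider with the loaded lower leg: V_out = 21.3 × 29.12/(74.1 + 29.12) = 21.3 × 0.2821 = 6.009 V.
(Unloaded it would be 6.58 V; the load pulls it down.)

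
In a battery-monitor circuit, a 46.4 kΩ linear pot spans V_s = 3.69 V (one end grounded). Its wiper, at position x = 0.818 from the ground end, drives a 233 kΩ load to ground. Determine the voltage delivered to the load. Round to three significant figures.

V_out ≈ 2.93 V

Lower segment x·R_p = 37.96 kΩ; upper segment (1−x)·R_p = 8.445 kΩ.
Lower segment in parallel with the load: 37.96 ‖ 233 = 32.64 kΩ.
Then V_out = V_s · 32.64/(8.445 + 32.64) = 2.932 V.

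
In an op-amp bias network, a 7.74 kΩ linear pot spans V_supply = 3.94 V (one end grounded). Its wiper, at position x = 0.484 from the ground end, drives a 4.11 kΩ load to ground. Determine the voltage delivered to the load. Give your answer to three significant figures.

V_out ≈ 1.30 V

Split the track: R_lower = x·R_p = 3.746 kΩ, R_upper = (1−x)·R_p = 3.994 kΩ.
(x·R_p) ‖ R_L = 1.960 kΩ.
Then V_out = V_supply · 1.960/(3.994 + 1.960) = 1.297 V.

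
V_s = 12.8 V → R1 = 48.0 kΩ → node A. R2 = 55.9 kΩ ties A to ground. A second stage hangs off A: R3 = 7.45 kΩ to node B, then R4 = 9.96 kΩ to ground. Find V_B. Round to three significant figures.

Looking into the second stage from A: R3 + R4 = 17.41 kΩ appears in parallel with R2.
Effective lower resistance at A: R2 ‖ 17.41 = 13.28 kΩ.
So V_A = 12.8 × 0.2167 = 2.773 V.
Stage 2 is unloaded, so V_B = V_A · R4/(R3+R4) = 2.773 × 9.96/17.41 = 1.586 V.

V_B ≈ 1.59 V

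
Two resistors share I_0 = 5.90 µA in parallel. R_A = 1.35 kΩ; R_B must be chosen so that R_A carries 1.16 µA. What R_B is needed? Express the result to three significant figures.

R_B ≈ 0.330 kΩ

The fraction through R_A equals R_B/(R_A+R_B).
With f = 0.1966, R_B = R_A · f/(1−f) = 1.35 × 0.2447 = 0.3304 kΩ.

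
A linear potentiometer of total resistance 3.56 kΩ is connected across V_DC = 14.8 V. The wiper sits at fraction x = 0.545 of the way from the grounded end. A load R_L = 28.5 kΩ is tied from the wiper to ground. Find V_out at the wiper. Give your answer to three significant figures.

V_out ≈ 7.82 V

Lower segment x·R_p = 1.940 kΩ; upper segment (1−x)·R_p = 1.620 kΩ.
Lower segment in parallel with the load: 1.940 ‖ 28.5 = 1.817 kΩ.
Loaded-divider output: V_out = 14.8 × 0.5286 = 7.824 V.
(Unloaded: V_out = x·V_DC = 8.07 V.)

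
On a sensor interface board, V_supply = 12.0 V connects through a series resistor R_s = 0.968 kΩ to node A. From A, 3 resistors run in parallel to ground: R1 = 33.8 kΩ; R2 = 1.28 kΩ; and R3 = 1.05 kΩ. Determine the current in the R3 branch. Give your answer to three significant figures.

I ≈ 4.22 mA

Combine the parallel branches: R_p = (1/33.8 + 1/1.28 + 1/1.05)⁻¹ = 0.5671 kΩ.
V_A = 12.0 × 0.5671/1.535 = 4.433 V.
I(R3) = V_A / R3 = 4.433/1.05 = 4.222 mA.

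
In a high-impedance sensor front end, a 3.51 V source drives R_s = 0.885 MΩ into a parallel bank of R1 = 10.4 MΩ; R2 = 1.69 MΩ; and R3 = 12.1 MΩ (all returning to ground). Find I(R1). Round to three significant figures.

I ≈ 0.201 µA

Parallel bank: R_p = 1/(1/10.4 + 1/1.69 + 1/12.1) = 1.298 MΩ.
V_A = 3.51 × 1.298/2.183 = 2.087 V.
I(R1) = V_A / R1 = 2.087/10.4 = 0.2007 µA.
(Check via current divider: I_total = 1.608 µA; share G_k/ΣG = 0.1248 → same result.)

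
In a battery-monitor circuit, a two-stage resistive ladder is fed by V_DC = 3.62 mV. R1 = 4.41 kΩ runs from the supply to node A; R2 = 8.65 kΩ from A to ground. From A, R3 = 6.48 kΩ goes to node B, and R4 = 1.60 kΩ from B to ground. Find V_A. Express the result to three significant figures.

The second stage (R3 + R4 = 8.080 kΩ) loads node A in parallel with R2.
R2 ‖ (R3+R4) = 4.178 kΩ.
V_A = 3.62 × 4.178/(4.41 + 4.178) = 1.761 mV.

V_A ≈ 1.76 mV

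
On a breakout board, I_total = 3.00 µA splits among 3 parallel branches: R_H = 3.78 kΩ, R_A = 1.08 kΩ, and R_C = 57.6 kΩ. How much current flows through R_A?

I ≈ 2.30 µA

Total conductance ΣG = 1/3.78 + 1/1.08 + 1/57.6 = 1.208 (units of 1/kΩ).
Current divider: I(R_A) = I_total · G_k/ΣG = 3.00 × (0.9259/1.208) = 3.00 × 0.7666 = 2.300 µA.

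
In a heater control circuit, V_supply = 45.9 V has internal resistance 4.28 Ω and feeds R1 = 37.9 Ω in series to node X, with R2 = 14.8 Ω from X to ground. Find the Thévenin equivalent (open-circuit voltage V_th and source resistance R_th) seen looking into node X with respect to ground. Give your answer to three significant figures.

V_th ≈ 11.9 V, R_th ≈ 11.0 Ω

R1' = 4.28 + 37.9 = 42.18 Ω (source resistance + R1).
Open-circuit (no load on X): V_th = V_supply · R2/(R1' + R2) = 45.9 × 14.8/(42.18 + 14.8) = 11.92 V.
Zeroing V_supply shorts the top of R1' to ground, so R_th = R1' ‖ R2 = 10.96 Ω.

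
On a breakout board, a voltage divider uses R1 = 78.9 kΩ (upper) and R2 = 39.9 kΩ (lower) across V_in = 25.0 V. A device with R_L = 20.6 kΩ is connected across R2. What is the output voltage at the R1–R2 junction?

V_out ≈ 3.67 V

R2 ‖ R_L = (39.9 × 20.6)/(39.9 + 20.6) = 13.59 kΩ.
Now apply the divider: V_out = 25.0 × 0.1469 = 3.672 V.
(Unloaded it would be 8.40 V; the load pulls it down.)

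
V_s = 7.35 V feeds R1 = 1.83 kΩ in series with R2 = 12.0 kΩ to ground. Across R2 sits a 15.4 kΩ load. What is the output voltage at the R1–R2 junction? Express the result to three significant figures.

V_out ≈ 5.78 V

First combine the lower leg with the load: R2 ‖ R_L = 6.745 kΩ.
Now apply the divider: V_out = 7.35 × 0.7866 = 5.781 V.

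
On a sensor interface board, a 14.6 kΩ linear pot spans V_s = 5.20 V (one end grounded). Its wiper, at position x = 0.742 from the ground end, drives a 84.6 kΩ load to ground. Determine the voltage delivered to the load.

V_out ≈ 3.74 V

The pot divides into 3.767 kΩ above the wiper and 10.83 kΩ below.
R_L loads the lower segment: effective lower R = 9.603 kΩ.
Loaded-divider output: V_out = 5.20 × 0.7183 = 3.735 V.
(Unloaded: V_out = x·V_s = 3.86 V.)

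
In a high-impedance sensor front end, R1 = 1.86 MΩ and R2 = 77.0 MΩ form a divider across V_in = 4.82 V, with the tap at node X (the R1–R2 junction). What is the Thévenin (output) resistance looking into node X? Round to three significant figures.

R_th ≈ 1.82 MΩ

With V_in suppressed (replaced by a short), R_th = R1 ‖ R2 = (1.860 × 77.0)/(1.860 + 77.0) = 1.816 MΩ.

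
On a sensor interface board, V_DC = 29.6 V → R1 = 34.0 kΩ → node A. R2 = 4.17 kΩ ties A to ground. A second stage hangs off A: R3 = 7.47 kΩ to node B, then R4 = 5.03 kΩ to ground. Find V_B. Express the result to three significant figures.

V_B ≈ 1.00 V

Looking into the second stage from A: R3 + R4 = 12.50 kΩ appears in parallel with R2.
R2 ‖ (R3+R4) = 3.127 kΩ.
So V_A = 29.6 × 0.08422 = 2.493 V.
Stage 2 is unloaded, so V_B = V_A · R4/(R3+R4) = 2.493 × 5.03/12.50 = 1.003 V.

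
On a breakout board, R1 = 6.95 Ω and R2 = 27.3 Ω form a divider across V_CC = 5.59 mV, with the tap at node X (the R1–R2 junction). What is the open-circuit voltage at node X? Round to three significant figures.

V_th is the unloaded tap voltage: V_CC · R2/(R1+R2) = 5.59 × 0.7971 = 4.456 mV.

V_th ≈ 4.46 mV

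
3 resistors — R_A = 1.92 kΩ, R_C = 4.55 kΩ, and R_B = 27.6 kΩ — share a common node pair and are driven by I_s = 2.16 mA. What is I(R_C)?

I ≈ 0.611 mA

ΣG = 1/1.92 + 1/4.55 + 1/27.6 = 0.7768.
Current divider: I(R_C) = I_s · G_k/ΣG = 2.16 × (0.2198/0.7768) = 2.16 × 0.2829 = 0.6111 mA.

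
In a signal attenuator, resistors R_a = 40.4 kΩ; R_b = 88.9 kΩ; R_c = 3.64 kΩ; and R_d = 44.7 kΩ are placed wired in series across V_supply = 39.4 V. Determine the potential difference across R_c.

V ≈ 0.807 V

ΣR = 40.4 + 88.9 + 3.64 + 44.7 = 177.6 kΩ.
By the voltage-divider rule, V = 39.4 × 3.640/177.6 = 0.8073 V.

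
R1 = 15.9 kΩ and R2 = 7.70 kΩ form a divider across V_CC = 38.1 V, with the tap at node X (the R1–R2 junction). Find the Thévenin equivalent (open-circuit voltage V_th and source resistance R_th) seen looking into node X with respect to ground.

Open-circuit (no load on X): V_th = V_CC · R2/(R1 + R2) = 38.1 × 7.70/(15.90 + 7.70) = 12.43 V.
Looking into X with the source shorted: R_th = R1·R2/(R1+R2) = 15.90 × 7.70/23.60 = 5.188 kΩ.

V_th ≈ 12.4 V, R_th ≈ 5.19 kΩ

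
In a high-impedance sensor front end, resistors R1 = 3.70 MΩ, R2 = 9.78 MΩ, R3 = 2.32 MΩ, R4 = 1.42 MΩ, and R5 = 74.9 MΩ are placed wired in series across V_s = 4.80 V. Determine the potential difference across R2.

ΣR = 3.70 + 9.78 + 2.32 + 1.42 + 74.9 = 92.12 MΩ.
V = V_s · R/ΣR = 4.80 × 0.1062 = 0.5096 V.

V ≈ 0.510 V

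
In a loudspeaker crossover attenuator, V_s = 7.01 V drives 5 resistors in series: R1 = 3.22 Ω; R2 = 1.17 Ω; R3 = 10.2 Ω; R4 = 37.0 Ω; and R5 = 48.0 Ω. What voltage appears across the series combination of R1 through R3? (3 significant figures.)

Series total: ΣR = 3.22 + 1.17 + 10.2 + 37.0 + 48.0 = 99.59 Ω.
R_{R1..R3} = 3.22 + 1.17 + 10.2 = 14.59 Ω.
By the voltage-divider rule, V = 7.01 × 14.59/99.59 = 1.027 V.

V ≈ 1.03 V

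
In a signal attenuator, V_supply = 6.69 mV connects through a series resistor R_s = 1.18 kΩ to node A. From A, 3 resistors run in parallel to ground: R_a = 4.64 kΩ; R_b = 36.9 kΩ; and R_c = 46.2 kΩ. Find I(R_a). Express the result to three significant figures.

Equivalent of the parallel group: R_p = 3.784 kΩ.
V_A = 6.69 × 3.784/4.964 = 5.100 mV.
Branch current I = V_A/R_a = 5.100/4.64 = 1.099 µA.
(Check via current divider: I_total = 1.348 µA; share G_k/ΣG = 0.8155 → same result.)

I ≈ 1.10 µA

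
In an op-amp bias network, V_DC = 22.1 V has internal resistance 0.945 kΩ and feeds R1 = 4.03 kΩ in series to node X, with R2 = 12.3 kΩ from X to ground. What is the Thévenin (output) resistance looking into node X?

R_th ≈ 3.54 kΩ

R1' = 0.945 + 4.03 = 4.975 kΩ (source resistance + R1).
With V_DC suppressed (replaced by a short), R_th = R1' ‖ R2 = (4.975 × 12.3)/(4.975 + 12.3) = 3.542 kΩ.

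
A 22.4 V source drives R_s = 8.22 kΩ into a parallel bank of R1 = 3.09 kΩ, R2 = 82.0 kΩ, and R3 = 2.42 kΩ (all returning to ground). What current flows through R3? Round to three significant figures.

I ≈ 1.29 mA

Equivalent of the parallel group: R_p = 1.335 kΩ.
V_A = 22.4 × 1.335/9.555 = 3.130 V.
Branch current I = V_A/R3 = 3.130/2.42 = 1.293 mA.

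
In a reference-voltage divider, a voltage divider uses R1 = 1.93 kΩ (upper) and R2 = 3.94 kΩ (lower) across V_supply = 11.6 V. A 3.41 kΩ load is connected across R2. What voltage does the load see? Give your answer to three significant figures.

V_out ≈ 5.64 V

R2 ‖ R_L = (3.94 × 3.41)/(3.94 + 3.41) = 1.828 kΩ.
Now apply the divider: V_out = 11.6 × 0.4864 = 5.642 V.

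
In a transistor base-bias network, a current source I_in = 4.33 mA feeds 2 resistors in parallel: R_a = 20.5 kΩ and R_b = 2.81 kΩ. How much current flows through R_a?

I ≈ 0.522 mA

For two parallel branches, I_k = I_in · (other R)/(sum of R).
I(R_a) = 4.33 × 2.81/(20.5 + 2.81) = 4.33 × 0.1205 = 0.5220 mA.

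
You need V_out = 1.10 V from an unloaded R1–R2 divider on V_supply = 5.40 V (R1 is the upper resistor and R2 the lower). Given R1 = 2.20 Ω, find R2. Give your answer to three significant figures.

V_out/V_supply = R2/(R1+R2) = 0.2037.
R2 = R1 · 0.2037/(1 − 0.2037) = 0.5628 Ω.

R2 ≈ 0.563 Ω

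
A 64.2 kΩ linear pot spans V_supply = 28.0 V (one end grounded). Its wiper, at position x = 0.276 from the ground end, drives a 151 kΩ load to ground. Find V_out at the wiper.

V_out ≈ 7.12 V

Split the track: R_lower = x·R_p = 17.72 kΩ, R_upper = (1−x)·R_p = 46.48 kΩ.
R_L loads the lower segment: effective lower R = 15.86 kΩ.
Then V_out = V_supply · 15.86/(46.48 + 15.86) = 7.123 V.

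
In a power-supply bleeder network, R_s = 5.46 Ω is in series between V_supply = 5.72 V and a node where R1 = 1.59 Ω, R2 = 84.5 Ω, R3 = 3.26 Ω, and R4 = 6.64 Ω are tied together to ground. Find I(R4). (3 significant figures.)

I ≈ 0.123 A

Parallel bank: R_p = 1/(1/1.59 + 1/84.5 + 1/3.26 + 1/6.64) = 0.9107 Ω.
V_A = 5.72 × 0.9107/6.371 = 0.8176 V.
Branch current I = V_A/R4 = 0.8176/6.64 = 0.1231 A.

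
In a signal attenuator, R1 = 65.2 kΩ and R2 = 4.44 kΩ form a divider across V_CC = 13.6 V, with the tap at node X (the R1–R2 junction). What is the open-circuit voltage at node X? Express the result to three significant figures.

V_th ≈ 0.867 V

With X open, the divider is unloaded: V_th = 13.6 × 4.44/69.64 = 0.8671 V.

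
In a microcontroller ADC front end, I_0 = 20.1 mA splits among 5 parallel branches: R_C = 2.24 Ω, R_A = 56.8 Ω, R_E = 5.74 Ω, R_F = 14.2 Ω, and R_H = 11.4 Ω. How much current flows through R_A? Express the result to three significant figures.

Conductances: ΣG = 1/2.24 + 1/56.8 + 1/5.74 + 1/14.2 + 1/11.4 = 0.7964 (1/Ω).
By the current-divider rule, I = I_0 · G_k/ΣG = 20.1 × 0.02211 = 0.4443 mA.

I ≈ 0.444 mA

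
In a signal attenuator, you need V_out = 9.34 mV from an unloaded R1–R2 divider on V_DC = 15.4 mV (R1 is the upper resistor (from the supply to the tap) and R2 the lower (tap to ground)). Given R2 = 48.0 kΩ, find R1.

R1 ≈ 31.1 kΩ

Required fraction k = V_out/V_DC = 0.6065.
Rearranging, R1 = R2·(1−k)/k = 48.0 × 0.6488 = 31.14 kΩ.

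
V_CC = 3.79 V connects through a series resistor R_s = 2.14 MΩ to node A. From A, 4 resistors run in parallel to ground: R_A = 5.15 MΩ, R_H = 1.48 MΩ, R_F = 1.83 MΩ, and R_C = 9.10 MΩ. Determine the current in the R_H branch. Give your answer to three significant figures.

I ≈ 0.600 µA

Combine the parallel branches: R_p = (1/5.15 + 1/1.48 + 1/1.83 + 1/9.10)⁻¹ = 0.6552 MΩ.
Node voltage V_A = V_CC · R_p/(R_s + R_p) = 3.79 × 0.2344 = 0.8884 V.
Branch current I = V_A/R_H = 0.8884/1.48 = 0.6003 µA.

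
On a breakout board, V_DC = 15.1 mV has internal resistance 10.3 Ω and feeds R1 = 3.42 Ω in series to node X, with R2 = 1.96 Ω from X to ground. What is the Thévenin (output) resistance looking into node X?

R_th ≈ 1.71 Ω

R1' = 10.3 + 3.42 = 13.72 Ω (source resistance + R1).
Zeroing V_DC shorts the top of R1' to ground, so R_th = R1' ‖ R2 = 1.715 Ω.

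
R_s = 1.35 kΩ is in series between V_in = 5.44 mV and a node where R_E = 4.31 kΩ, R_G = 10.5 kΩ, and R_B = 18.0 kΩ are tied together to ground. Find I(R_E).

Parallel bank: R_p = 1/(1/4.31 + 1/10.5 + 1/18.0) = 2.612 kΩ.
V_A by voltage divider: V_A = 5.44 × 2.612/(1.35 + 2.612) = 3.587 mV.
I(R_E) = V_A / R_E = 3.587/4.31 = 0.8321 µA.

I ≈ 0.832 µA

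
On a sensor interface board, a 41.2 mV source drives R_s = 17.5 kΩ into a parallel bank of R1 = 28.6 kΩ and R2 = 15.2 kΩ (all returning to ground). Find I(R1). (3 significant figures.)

I ≈ 0.521 µA

Combine the parallel branches: R_p = (1/28.6 + 1/15.2)⁻¹ = 9.925 kΩ.
Node voltage V_A = V_DC · R_p/(R_s + R_p) = 41.2 × 0.3619 = 14.91 mV.
I(R1) = V_A / R1 = 14.91/28.6 = 0.5213 µA.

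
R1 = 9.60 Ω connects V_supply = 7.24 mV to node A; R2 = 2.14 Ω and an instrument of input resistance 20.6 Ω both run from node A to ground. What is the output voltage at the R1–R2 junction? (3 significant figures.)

V_out ≈ 1.22 mV

First combine the lower leg with the load: R2 ‖ R_L = 1.939 Ω.
Voltage divider with the loaded lower leg: V_out = 7.24 × 1.939/(9.60 + 1.939) = 7.24 × 0.1680 = 1.216 mV.
(Unloaded it would be 1.32 mV; the load pulls it down.)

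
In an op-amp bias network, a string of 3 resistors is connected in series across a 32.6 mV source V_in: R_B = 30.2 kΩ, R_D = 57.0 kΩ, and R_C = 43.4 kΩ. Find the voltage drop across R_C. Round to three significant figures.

ΣR = 30.2 + 57.0 + 43.4 = 130.6 kΩ.
V = V_in · R/ΣR = 32.6 × 0.3323 = 10.83 mV.

V ≈ 10.8 mV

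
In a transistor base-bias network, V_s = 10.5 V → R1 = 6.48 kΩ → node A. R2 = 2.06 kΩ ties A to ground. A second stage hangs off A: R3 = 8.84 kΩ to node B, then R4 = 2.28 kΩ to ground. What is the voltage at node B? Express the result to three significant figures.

The second stage (R3 + R4 = 11.12 kΩ) loads node A in parallel with R2.
R2 ‖ (R3+R4) = 1.738 kΩ.
V_A = 10.5 × 1.738/(6.48 + 1.738) = 2.221 V.
Then the unloaded second divider: V_B = V_A × R4/(R3+R4) = 2.221 × 0.2050 = 0.4553 V.

V_B ≈ 0.455 V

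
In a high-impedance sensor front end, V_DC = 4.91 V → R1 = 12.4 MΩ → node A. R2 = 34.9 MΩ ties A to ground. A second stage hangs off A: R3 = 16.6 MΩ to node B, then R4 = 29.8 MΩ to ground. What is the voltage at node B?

Node A sees R2 in parallel with the series input of stage 2, R3 + R4 = 46.40 MΩ.
R2 ‖ (R3+R4) = 19.92 MΩ.
First divider: V_A = V_DC · 19.92/(12.4 + 19.92) = 3.026 V.
Stage 2 is unloaded, so V_B = V_A · R4/(R3+R4) = 3.026 × 29.8/46.40 = 1.943 V.

V_B ≈ 1.94 V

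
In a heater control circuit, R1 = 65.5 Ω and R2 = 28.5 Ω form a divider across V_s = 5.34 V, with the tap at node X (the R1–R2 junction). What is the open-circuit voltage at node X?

With X open, the divider is unloaded: V_th = 5.34 × 28.5/94.00 = 1.619 V.

V_th ≈ 1.62 V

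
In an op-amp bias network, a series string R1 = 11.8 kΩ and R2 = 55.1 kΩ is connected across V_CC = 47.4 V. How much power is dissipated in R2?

ΣR = 66.90 kΩ → I = 47.4/66.90 = 0.7085 mA.
P = I²R = 0.5020 × 55.1 = 27.66 mW.

P ≈ 27.7 mW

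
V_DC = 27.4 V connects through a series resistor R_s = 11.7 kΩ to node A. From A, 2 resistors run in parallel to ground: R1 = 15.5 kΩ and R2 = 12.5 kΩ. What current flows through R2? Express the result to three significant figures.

Equivalent of the parallel group: R_p = 6.920 kΩ.
V_A by voltage divider: V_A = 27.4 × 6.920/(11.7 + 6.920) = 10.18 V.
I(R2) = V_A / R2 = 10.18/12.5 = 0.8146 mA.

I ≈ 0.815 mA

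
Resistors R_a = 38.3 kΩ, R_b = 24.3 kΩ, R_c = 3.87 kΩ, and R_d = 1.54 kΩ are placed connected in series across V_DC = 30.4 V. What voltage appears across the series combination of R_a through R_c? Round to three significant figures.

V ≈ 29.7 V

Total series resistance ΣR = 38.3 + 24.3 + 3.87 + 1.54 = 68.01 kΩ.
R_{R_a..R_c} = 38.3 + 24.3 + 3.87 = 66.47 kΩ.
By the voltage-divider rule, V = 30.4 × 66.47/68.01 = 29.71 V.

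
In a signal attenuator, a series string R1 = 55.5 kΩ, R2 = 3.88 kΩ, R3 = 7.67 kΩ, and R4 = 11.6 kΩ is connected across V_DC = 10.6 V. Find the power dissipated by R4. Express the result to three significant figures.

ΣR = 78.65 kΩ → I = 10.6/78.65 = 0.1348 mA.
P(R4) = I²·R4 = (0.1348)² × 11.6 = 0.2107 mW.

P ≈ 0.211 mW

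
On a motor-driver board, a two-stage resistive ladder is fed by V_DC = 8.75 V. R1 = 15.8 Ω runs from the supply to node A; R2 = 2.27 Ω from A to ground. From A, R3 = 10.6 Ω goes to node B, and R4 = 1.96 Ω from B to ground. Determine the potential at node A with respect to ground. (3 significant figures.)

The second stage (R3 + R4 = 12.56 Ω) loads node A in parallel with R2.
R2 ‖ (R3+R4) = 1.923 Ω.
V_A = 8.75 × 1.923/(15.8 + 1.923) = 0.9492 V.

V_A ≈ 0.949 V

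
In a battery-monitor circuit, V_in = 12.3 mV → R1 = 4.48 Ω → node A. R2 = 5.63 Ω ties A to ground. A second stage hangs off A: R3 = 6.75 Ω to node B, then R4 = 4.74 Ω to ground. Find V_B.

V_B ≈ 2.32 mV

The second stage (R3 + R4 = 11.49 Ω) loads node A in parallel with R2.
R2 ‖ (R3+R4) = 3.779 Ω.
V_A = 12.3 × 3.779/(4.48 + 3.779) = 5.628 mV.
Then the unloaded second divider: V_B = V_A × R4/(R3+R4) = 5.628 × 0.4125 = 2.322 mV.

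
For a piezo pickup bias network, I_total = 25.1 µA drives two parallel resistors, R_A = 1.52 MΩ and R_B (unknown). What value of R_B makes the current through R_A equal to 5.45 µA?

R_B ≈ 0.422 MΩ

In a two-way split, I_A/I_total = R_B/(R_A + R_B).
5.45/25.1 = R_B/(R_A + R_B) → R_B = R_A · (0.2171)/(1 − 0.2171) = 1.52 × 0.2774 = 0.4216 MΩ.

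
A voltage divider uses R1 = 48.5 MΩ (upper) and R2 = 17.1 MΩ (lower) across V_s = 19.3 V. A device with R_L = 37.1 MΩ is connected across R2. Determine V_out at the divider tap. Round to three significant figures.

V_out ≈ 3.75 V

R2 ‖ R_L = (17.1 × 37.1)/(17.1 + 37.1) = 11.70 MΩ.
Then V_out = V_s · R2'/(R1 + R2') = 19.3 × 11.70/60.20 = 3.752 V.
(Unloaded it would be 5.03 V; the load pulls it down.)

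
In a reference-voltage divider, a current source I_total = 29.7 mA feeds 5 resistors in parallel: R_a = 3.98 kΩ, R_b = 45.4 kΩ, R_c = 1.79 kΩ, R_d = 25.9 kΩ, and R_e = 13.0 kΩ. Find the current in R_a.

Conductances: ΣG = 1/3.98 + 1/45.4 + 1/1.79 + 1/25.9 + 1/13.0 = 0.9475 (1/kΩ).
Current divider: I(R_a) = I_total · G_k/ΣG = 29.7 × (0.2513/0.9475) = 29.7 × 0.2652 = 7.876 mA.

I ≈ 7.88 mA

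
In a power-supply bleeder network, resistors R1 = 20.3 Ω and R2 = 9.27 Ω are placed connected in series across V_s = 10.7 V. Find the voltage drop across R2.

V ≈ 3.35 V

ΣR = 20.3 + 9.27 = 29.57 Ω.
By the voltage-divider rule, V = 10.7 × 9.270/29.57 = 3.354 V.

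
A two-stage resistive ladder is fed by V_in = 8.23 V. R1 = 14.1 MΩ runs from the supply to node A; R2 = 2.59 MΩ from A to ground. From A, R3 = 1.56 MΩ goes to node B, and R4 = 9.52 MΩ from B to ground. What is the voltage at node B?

V_B ≈ 0.916 V

The second stage (R3 + R4 = 11.08 MΩ) loads node A in parallel with R2.
R2 ‖ (R3+R4) = 2.099 MΩ.
So V_A = 8.23 × 0.1296 = 1.067 V.
V_B = V_A × 0.8592 = 0.9164 V.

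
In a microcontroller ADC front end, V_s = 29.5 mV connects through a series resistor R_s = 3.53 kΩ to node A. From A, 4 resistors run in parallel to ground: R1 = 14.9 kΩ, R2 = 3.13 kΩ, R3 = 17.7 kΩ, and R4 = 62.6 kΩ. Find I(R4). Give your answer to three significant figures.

I ≈ 0.180 µA

Combine the parallel branches: R_p = (1/14.9 + 1/3.13 + 1/17.7 + 1/62.6)⁻¹ = 2.178 kΩ.
V_A by voltage divider: V_A = 29.5 × 2.178/(3.53 + 2.178) = 11.26 mV.
Branch current I = V_A/R4 = 11.26/62.6 = 0.1798 µA.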